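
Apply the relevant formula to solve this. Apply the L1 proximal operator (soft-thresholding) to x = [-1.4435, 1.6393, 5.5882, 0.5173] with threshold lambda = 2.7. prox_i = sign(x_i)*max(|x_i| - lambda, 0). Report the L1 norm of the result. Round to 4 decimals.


Soft-thresholding with lambda = 2.7:
prox(-1.4435) = sign(-1.4435)*max(|-1.4435| - 2.7, 0) = 0.0
prox(1.6393) = sign(1.6393)*max(|1.6393| - 2.7, 0) = 0.0
prox(5.5882) = sign(5.5882)*max(|5.5882| - 2.7, 0) = 2.8882
prox(0.5173) = sign(0.5173)*max(|0.5173| - 2.7, 0) = 0.0
prox(x) = [0.0, 0.0, 2.8882, 0.0]
||prox(x)||_1 = 0.0 + 0.0 + 2.8882 + 0.0 = 2.8882


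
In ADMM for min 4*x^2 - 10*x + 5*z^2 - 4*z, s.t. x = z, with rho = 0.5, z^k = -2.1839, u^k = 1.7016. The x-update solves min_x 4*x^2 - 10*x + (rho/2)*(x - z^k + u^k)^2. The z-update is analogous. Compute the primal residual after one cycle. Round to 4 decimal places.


ADMM iteration with rho = 0.5, z^k = -2.1839, u^k = 1.7016
Step 1: x-update.
Minimize 4*x^2 - 10*x + (0.5/2)*(x + 2.1839 + 1.7016)^2
FOC: (2*4 + 0.5)*x = 10 + 0.5*(-2.1839 - 1.7016)
x^{k+1} = 0.9479
Step 2: z-update.
Minimize 5*z^2 - 4*z + (0.5/2)*(0.9479 - z + 1.7016)^2
FOC: (2*5 + 0.5)*z = 4 + 0.5*(0.9479 + 1.7016)
z^{k+1} = 0.5071
Step 3: u-update.
u^{k+1} = 1.7016 + 0.9479 - 0.5071 = 2.1424
Step 4: Primal residual = |0.9479 - 0.5071| = 0.4408


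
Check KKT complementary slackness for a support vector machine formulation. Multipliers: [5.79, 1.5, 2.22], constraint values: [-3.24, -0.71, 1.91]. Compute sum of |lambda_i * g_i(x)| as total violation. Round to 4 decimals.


KKT complementary slackness check:
lambda_1 * g_1 = 5.79 * -3.24 = -18.7596
lambda_2 * g_2 = 1.5 * -0.71 = -1.065
lambda_3 * g_3 = 2.22 * 1.91 = 4.2402
Total violation = 18.7596 + 1.065 + 4.2402 = 24.0648


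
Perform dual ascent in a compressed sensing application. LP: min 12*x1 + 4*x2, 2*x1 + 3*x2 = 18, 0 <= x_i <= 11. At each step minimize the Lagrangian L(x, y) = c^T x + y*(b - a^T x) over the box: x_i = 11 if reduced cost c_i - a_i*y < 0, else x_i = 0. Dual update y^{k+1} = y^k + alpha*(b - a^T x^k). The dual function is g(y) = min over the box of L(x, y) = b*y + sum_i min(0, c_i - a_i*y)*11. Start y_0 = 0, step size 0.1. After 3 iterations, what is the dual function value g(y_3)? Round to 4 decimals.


Dual ascent for LP: min 12*x1 + 4*x2, 2*x1 + 3*x2 = 18, 0 <= x_i <= 11
Step 1: y^k = 0.0, reduced costs: (12.0, 4.0)
  x^k = (0.0, 0.0), subgradient = b - a^T x = 18.0
  y^{k+1} = 0.0 + 0.1*18.0 = 1.8
Step 2: y^k = 1.8, reduced costs: (8.4, -1.4)
  x^k = (0.0, 11.0), subgradient = b - a^T x = -15.0
  y^{k+1} = 1.8 + 0.1*-15.0 = 0.3
Step 3: y^k = 0.3, reduced costs: (11.4, 3.1)
  x^k = (0.0, 0.0), subgradient = b - a^T x = 18.0
  y^{k+1} = 0.3 + 0.1*18.0 = 2.1
Dual objective at y_3 = 2.1: reduced costs (7.8, -2.3), box minimizer x = (0.0, 11.0)
g(y_3) = b*y + (c1 - a1*y)*x1 + (c2 - a2*y)*x2 = 18*2.1 + 7.8*0.0 + (-2.3)*11.0 = 37.8 + 0.0 - 25.3 = 12.5


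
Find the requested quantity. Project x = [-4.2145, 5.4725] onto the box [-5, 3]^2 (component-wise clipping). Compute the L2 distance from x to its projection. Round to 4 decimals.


Project each component onto [-5, 3].
clip(-4.2145) = -4.2145, clip(5.4725) = 3.0
Projection = [-4.2145, 3.0]
Squared diffs: [0.0, 6.1133]
Distance = sqrt(6.1133) = 2.4725


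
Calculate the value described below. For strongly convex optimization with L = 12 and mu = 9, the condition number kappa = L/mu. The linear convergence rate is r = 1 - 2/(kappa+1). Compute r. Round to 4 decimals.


Step 1: Compute the condition number.
kappa = L/mu = 12/9 = 1.3333
Step 2: Compute the convergence rate.
r = 1 - 2/(kappa + 1) = 1 - 2*mu/(L + mu) = (L - mu)/(L + mu) = 3/21 = 0.1429


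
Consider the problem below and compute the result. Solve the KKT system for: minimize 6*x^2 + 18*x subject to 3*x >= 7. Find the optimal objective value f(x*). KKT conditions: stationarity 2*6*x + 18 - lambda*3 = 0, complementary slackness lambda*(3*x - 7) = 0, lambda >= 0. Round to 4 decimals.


Step 1: Try lambda = 0 (constraint inactive).
x_unc = -18/(2*6) = -1.5
Check: 3*-1.5 = -4.5 < 7 -- violated!
Step 2: Constraint must be active: 3*x = 7
x* = 7/3 = 2.3333 (rounded; the exact value 7/3 is used below)
lambda = (2*6*(7/3) + 18)/3 = 15.3333
Step 3: Compute optimal value.
f(x*) = 6*(7/3)^2 + 18*(7/3) = 74.6667


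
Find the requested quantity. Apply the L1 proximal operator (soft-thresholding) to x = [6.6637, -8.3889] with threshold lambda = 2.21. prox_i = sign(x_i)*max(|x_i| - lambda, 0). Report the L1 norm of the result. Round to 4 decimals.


Soft-thresholding with lambda = 2.21:
prox(6.6637) = sign(6.6637)*max(|6.6637| - 2.21, 0) = 4.4537
prox(-8.3889) = sign(-8.3889)*max(|-8.3889| - 2.21, 0) = -6.1789
prox(x) = [4.4537, -6.1789]
||prox(x)||_1 = 4.4537 + 6.1789 = 10.6326


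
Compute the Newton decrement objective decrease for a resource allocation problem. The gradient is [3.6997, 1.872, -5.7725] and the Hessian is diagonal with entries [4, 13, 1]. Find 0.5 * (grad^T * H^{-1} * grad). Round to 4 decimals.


Step 1: H is diagonal, so H^(-1) * g = [0.9249, 0.144, -5.7725].
Step 2: g^T H^(-1) g = sum_i g_i^2 / H_ii
  = (3.6997)^2/4 + (1.872)^2/13 + (-5.7725)^2/1
  = 3.4219 + 0.2696 + 33.3218 = 37.0133
Step 3: Objective decrease = 0.5 * g^T H^(-1) g = 18.5066


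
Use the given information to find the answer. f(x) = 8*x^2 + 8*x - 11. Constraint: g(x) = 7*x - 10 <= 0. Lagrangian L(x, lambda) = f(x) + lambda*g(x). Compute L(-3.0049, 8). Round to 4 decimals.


Step 1: Evaluate f(x).
f(-3.0049) = 8*(-3.0049)^2 + 8*(-3.0049) - 11 = 37.1962
Step 2: Evaluate g(x).
g(-3.0049) = 7*-3.0049 - 10 = -31.0343
Step 3: Compute Lagrangian.
L = 37.1962 + 8*-31.0343 = -211.0782


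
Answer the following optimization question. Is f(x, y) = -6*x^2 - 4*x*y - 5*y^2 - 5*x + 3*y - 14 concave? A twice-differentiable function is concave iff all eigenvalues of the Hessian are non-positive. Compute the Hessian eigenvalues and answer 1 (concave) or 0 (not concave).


The Hessian of f(x,y) = -6*x^2 - 4*x*y - 5*y^2 - 5*x + 3*y - 14 is:
H = [[-12, -4], [-4, -10]]
Trace = -12 - 10 = -22
Determinant = -12*-10 - (-4)^2 = 104
Discriminant = (-22)^2 - 4*104 = 68.0
Eigenvalues: lambda_1 = -15.1231, lambda_2 = -6.8769
The function is concave.

1


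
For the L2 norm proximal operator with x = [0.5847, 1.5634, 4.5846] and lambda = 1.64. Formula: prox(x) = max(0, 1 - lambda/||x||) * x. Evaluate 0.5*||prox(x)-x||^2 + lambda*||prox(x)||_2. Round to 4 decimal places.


Step 1: Compute ||x||.
||x|| = 4.879
Step 2: Compute scaling factor.
scale = max(0, 1 - 1.64/4.879) = 0.6639
Step 3: prox(x) = [0.3882, 1.0379, 3.0436]
||prox(x)|| = 3.239
Step 4: Proximal objective.
0.5*||prox-x||^2 = 1.3448
lambda*||prox|| = 5.312
Total = 6.6568


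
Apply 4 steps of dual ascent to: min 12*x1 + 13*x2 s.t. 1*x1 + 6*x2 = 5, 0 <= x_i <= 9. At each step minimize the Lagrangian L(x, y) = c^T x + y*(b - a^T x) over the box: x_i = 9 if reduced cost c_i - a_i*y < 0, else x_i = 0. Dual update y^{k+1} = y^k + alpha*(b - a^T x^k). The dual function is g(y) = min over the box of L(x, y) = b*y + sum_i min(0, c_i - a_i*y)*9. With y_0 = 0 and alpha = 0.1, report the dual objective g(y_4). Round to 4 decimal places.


Dual ascent for LP: min 12*x1 + 13*x2, 1*x1 + 6*x2 = 5, 0 <= x_i <= 9
Step 1: y^k = 0.0, reduced costs: (12.0, 13.0)
  x^k = (0.0, 0.0), subgradient = b - a^T x = 5.0
  y^{k+1} = 0.0 + 0.1*5.0 = 0.5
Step 2: y^k = 0.5, reduced costs: (11.5, 10.0)
  x^k = (0.0, 0.0), subgradient = b - a^T x = 5.0
  y^{k+1} = 0.5 + 0.1*5.0 = 1.0
Step 3: y^k = 1.0, reduced costs: (11.0, 7.0)
  x^k = (0.0, 0.0), subgradient = b - a^T x = 5.0
  y^{k+1} = 1.0 + 0.1*5.0 = 1.5
Step 4: y^k = 1.5, reduced costs: (10.5, 4.0)
  x^k = (0.0, 0.0), subgradient = b - a^T x = 5.0
  y^{k+1} = 1.5 + 0.1*5.0 = 2.0
Dual objective at y_4 = 2.0: reduced costs (10.0, 1.0), box minimizer x = (0.0, 0.0)
g(y_4) = b*y + (c1 - a1*y)*x1 + (c2 - a2*y)*x2 = 5*2.0 + 10.0*0.0 + 1.0*0.0 = 10.0 + 0.0 + 0.0 = 10.0


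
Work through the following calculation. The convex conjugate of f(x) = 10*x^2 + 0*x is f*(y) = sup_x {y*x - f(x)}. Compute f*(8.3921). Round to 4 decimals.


f*(y) = sup_x {y*x - a*x^2 - b*x} = sup_x {(y-b)*x - a*x^2}
FOC: (y - b) - 2a*x = 0 => x* = (y - b)/(2a)
x* = (8.3921 - 0)/(2*10) = 0.4196
f*(8.3921) = (y-b)^2/(4a) = (8.3921 - 0)^2/(4*10)
= 70.4273/40 = 1.7607


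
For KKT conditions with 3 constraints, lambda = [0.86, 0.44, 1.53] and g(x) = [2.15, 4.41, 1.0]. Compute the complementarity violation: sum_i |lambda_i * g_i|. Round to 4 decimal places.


KKT complementary slackness check:
lambda_1 * g_1 = 0.86 * 2.15 = 1.849
lambda_2 * g_2 = 0.44 * 4.41 = 1.9404
lambda_3 * g_3 = 1.53 * 1.0 = 1.53
Total violation = 1.849 + 1.9404 + 1.53 = 5.3194


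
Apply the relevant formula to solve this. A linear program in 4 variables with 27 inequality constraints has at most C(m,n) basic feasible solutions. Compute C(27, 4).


Each vertex corresponds to some choice of n active constraints out of m, so the number of vertices is at most C(m, n) = m! / (n!(m-n)!).
m = 27, n = 4
Numerator: 27 * 26 * 25 * 24
Denominator: 4! = 24
C(27, 4) = 17550


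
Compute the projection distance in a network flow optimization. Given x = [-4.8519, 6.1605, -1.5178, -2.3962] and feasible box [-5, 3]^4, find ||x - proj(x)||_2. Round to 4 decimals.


Project each component onto [-5, 3].
clip(-4.8519) = -4.8519, clip(6.1605) = 3.0, clip(-1.5178) = -1.5178, clip(-2.3962) = -2.3962
Projection = [-4.8519, 3.0, -1.5178, -2.3962]
Squared diffs: [0.0, 9.9888, 0.0, 0.0]
Distance = sqrt(9.9888) = 3.1605


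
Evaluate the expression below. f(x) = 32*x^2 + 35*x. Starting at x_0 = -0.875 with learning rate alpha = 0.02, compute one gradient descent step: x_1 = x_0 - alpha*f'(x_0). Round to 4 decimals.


We compute the gradient at x_0 and apply the update.
f'(x) = 64*x + 35
f'(-0.875) = 64*-0.875 + 35 = -21.0
x_1 = -0.875 - 0.02*-21.0 = -0.455


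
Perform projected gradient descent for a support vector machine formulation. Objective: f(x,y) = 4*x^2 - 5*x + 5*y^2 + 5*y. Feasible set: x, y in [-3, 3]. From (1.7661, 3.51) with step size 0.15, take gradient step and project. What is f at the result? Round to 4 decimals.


Step 1: Compute gradient at (1.7661, 3.51).
grad_x = 2*4*1.7661 - 5 = 9.1288
grad_y = 2*5*3.51 + 5 = 40.1
Step 2: Gradient step.
x_raw = 1.7661 - 0.15*9.1288 = 0.3968
y_raw = 3.51 - 0.15*40.1 = -2.505
Step 3: Project onto [-3, 3].
x_proj = clip(0.3968) = 0.3968
y_proj = clip(-2.505) = -2.505
Step 4: Evaluate f.
f(0.3968, -2.505) = 17.496


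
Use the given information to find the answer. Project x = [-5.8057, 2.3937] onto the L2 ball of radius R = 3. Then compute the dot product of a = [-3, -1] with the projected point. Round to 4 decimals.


Step 1: Compute ||x|| (intermediates to 6 decimals).
||x|| = sqrt((-5.8057)^2 + 2.3937^2) = 6.279805
Step 2: Project.
Since ||x|| > R, scale = R/||x|| = 3/6.279805 = 0.477722, proj(x) = scale * x
proj(x) = [-2.773511, 1.143523]
Step 3: Dot product.
a^T * proj(x) = -3*(-2.773511) - 1*1.143523 = 7.177


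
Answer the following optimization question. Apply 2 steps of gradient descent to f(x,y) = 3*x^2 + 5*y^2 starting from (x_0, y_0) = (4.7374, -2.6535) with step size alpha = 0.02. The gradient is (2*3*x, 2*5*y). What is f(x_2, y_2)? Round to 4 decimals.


Gradient descent on f(x,y) = 3*x^2 + 5*y^2.
Starting point: (4.7374, -2.6535), alpha = 0.02
Step 1: grad_x = 2*3*4.7374 = 28.4244, grad_y = 2*5*-2.6535 = -26.535
  x_1 = 4.7374 - 0.02*28.4244 = 4.1689
  y_1 = -2.6535 - 0.02*-26.535 = -2.1228
Step 2: grad_x = 2*3*4.1689 = 25.0135, grad_y = 2*5*-2.1228 = -21.228
  x_2 = 4.1689 - 0.02*25.0135 = 3.6686
  y_2 = -2.1228 - 0.02*-21.228 = -1.6982
f(3.6686, -1.6982) = 3*3.6686^2 + 5*(-1.6982)^2 = 54.7969


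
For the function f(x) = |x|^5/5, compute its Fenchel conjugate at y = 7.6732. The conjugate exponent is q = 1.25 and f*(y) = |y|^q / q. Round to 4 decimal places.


The conjugate exponent q satisfies 1/p + 1/q = 1.
p = 5, so q = 5/(5 - 1) = 1.25
|y|^q = 7.6732^1.25 = 12.7709
f*(7.6732) = 12.7709 / 1.25 = 10.2167


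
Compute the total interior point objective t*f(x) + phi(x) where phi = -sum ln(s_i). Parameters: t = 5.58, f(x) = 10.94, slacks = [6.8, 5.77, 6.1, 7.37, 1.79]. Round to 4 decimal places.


Step 1: Compute log-barrier.
ln values: [1.9169, 1.7527, 1.8083, 1.9974, 0.5822]
phi = -(1.9169 + 1.7527 + 1.8083 + 1.9974 + 0.5822) = -8.0575
Step 2: Compute augmented objective.
t*f(x) = 5.58*10.94 = 61.0452
Total = 61.0452 - 8.0575 = 52.9877


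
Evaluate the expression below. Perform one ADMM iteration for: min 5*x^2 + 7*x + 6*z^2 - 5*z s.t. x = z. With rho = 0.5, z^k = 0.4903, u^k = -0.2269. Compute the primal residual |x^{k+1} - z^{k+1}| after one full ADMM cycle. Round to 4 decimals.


ADMM iteration with rho = 0.5, z^k = 0.4903, u^k = -0.2269
Step 1: x-update.
Minimize 5*x^2 + 7*x + (0.5/2)*(x - 0.4903 - 0.2269)^2
FOC: (2*5 + 0.5)*x = -7 + 0.5*(0.4903 + 0.2269)
x^{k+1} = -0.6325
Step 2: z-update.
Minimize 6*z^2 - 5*z + (0.5/2)*(-0.6325 - z - 0.2269)^2
FOC: (2*6 + 0.5)*z = 5 + 0.5*(-0.6325 - 0.2269)
z^{k+1} = 0.3656
Step 3: u-update.
u^{k+1} = -0.2269 - 0.6325 - 0.3656 = -1.225
Step 4: Primal residual = |-0.6325 - 0.3656| = 0.9981


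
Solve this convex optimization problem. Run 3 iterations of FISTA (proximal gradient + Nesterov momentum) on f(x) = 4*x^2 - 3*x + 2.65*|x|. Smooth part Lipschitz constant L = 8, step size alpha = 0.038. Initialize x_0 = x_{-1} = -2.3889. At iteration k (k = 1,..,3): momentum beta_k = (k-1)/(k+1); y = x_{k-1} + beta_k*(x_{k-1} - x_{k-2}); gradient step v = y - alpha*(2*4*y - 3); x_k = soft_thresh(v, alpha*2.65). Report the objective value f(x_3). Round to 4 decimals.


FISTA on f(x) = 4*x^2 - 3*x + 2.65*|x|
L = 8, alpha = 0.038
Iteration 1: beta = 0.0, y = -2.3889 + 0.0*(-2.3889 + 2.3889) = -2.3889
  grad(y) = -22.1112, v = y - alpha*grad = -1.5487
  prox(v) = soft_thresh(-1.5487, 0.1007) = -1.448
Iteration 2: beta = 0.3333, y = -1.448 + 0.3333*(-1.448 + 2.3889) = -1.1343
  grad(y) = -12.0747, v = y - alpha*grad = -0.6755
  prox(v) = soft_thresh(-0.6755, 0.1007) = -0.5748
Iteration 3: beta = 0.5, y = -0.5748 + 0.5*(-0.5748 + 1.448) = -0.1382
  grad(y) = -4.1056, v = y - alpha*grad = 0.0178
  prox(v) = soft_thresh(0.0178, 0.1007) = 0.0
f(x_3) = 4*0.0^2 - 3*0.0 + 2.65*|0.0| = 0.0


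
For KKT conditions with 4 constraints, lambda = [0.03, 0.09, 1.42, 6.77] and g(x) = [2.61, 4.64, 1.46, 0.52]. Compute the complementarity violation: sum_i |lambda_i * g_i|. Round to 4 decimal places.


KKT complementary slackness check:
lambda_1 * g_1 = 0.03 * 2.61 = 0.0783
lambda_2 * g_2 = 0.09 * 4.64 = 0.4176
lambda_3 * g_3 = 1.42 * 1.46 = 2.0732
lambda_4 * g_4 = 6.77 * 0.52 = 3.5204
Total violation = 0.0783 + 0.4176 + 2.0732 + 3.5204 = 6.0895


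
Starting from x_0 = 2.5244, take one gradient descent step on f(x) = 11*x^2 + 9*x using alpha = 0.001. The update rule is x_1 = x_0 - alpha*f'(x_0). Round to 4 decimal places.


We compute the gradient at x_0 and apply the update.
f'(x) = 22*x + 9
f'(2.5244) = 22*2.5244 + 9 = 64.5368
x_1 = 2.5244 - 0.001*64.5368 = 2.4599


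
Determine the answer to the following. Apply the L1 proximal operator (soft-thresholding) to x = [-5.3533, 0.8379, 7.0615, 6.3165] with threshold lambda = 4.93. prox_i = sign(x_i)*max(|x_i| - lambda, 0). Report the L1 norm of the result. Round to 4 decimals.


Soft-thresholding with lambda = 4.93:
prox(-5.3533) = sign(-5.3533)*max(|-5.3533| - 4.93, 0) = -0.4233
prox(0.8379) = sign(0.8379)*max(|0.8379| - 4.93, 0) = 0.0
prox(7.0615) = sign(7.0615)*max(|7.0615| - 4.93, 0) = 2.1315
prox(6.3165) = sign(6.3165)*max(|6.3165| - 4.93, 0) = 1.3865
prox(x) = [-0.4233, 0.0, 2.1315, 1.3865]
||prox(x)||_1 = 0.4233 + 0.0 + 2.1315 + 1.3865 = 3.9413


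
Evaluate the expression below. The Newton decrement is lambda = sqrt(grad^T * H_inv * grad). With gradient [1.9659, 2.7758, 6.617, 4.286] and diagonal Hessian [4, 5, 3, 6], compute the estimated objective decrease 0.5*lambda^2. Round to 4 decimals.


Step 1: H is diagonal, so H^(-1) * g = [0.4915, 0.5552, 2.2057, 0.7143].
Step 2: g^T H^(-1) g = sum_i g_i^2 / H_ii
  = (1.9659)^2/4 + (2.7758)^2/5 + (6.617)^2/3 + (4.286)^2/6
  = 0.9662 + 1.541 + 14.5949 + 3.0616 = 20.1637
Step 3: Objective decrease = 0.5 * g^T H^(-1) g = 10.0819


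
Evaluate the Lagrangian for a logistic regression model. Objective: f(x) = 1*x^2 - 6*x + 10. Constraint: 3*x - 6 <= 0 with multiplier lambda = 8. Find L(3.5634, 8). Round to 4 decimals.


Step 1: Evaluate f(x).
f(3.5634) = 1*3.5634^2 - 6*3.5634 + 10 = 1.3174
Step 2: Evaluate g(x).
g(3.5634) = 3*3.5634 - 6 = 4.6902
Step 3: Compute Lagrangian.
L = 1.3174 + 8*4.6902 = 38.839


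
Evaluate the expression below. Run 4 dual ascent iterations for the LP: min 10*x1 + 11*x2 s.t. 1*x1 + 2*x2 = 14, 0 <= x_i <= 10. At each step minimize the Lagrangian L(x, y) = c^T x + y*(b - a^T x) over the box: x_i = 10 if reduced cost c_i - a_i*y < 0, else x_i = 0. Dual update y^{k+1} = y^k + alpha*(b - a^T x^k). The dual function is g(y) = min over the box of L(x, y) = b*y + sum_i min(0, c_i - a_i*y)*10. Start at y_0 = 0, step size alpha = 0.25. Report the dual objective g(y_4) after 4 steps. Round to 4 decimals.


Dual ascent for LP: min 10*x1 + 11*x2, 1*x1 + 2*x2 = 14, 0 <= x_i <= 10
Step 1: y^k = 0.0, reduced costs: (10.0, 11.0)
  x^k = (0.0, 0.0), subgradient = b - a^T x = 14.0
  y^{k+1} = 0.0 + 0.25*14.0 = 3.5
Step 2: y^k = 3.5, reduced costs: (6.5, 4.0)
  x^k = (0.0, 0.0), subgradient = b - a^T x = 14.0
  y^{k+1} = 3.5 + 0.25*14.0 = 7.0
Step 3: y^k = 7.0, reduced costs: (3.0, -3.0)
  x^k = (0.0, 10.0), subgradient = b - a^T x = -6.0
  y^{k+1} = 7.0 + 0.25*-6.0 = 5.5
Step 4: y^k = 5.5, reduced costs: (4.5, 0.0)
  x^k = (0.0, 0.0), subgradient = b - a^T x = 14.0
  y^{k+1} = 5.5 + 0.25*14.0 = 9.0
Dual objective at y_4 = 9.0: reduced costs (1.0, -7.0), box minimizer x = (0.0, 10.0)
g(y_4) = b*y + (c1 - a1*y)*x1 + (c2 - a2*y)*x2 = 14*9.0 + 1.0*0.0 + (-7.0)*10.0 = 126.0 + 0.0 - 70.0 = 56.0


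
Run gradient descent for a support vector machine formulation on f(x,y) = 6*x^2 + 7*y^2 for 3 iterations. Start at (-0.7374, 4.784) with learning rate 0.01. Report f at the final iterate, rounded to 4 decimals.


Gradient descent on f(x,y) = 6*x^2 + 7*y^2.
Starting point: (-0.7374, 4.784), alpha = 0.01
Step 1: grad_x = 2*6*-0.7374 = -8.8488, grad_y = 2*7*4.784 = 66.976
  x_1 = -0.7374 - 0.01*-8.8488 = -0.6489
  y_1 = 4.784 - 0.01*66.976 = 4.1142
Step 2: grad_x = 2*6*-0.6489 = -7.7869, grad_y = 2*7*4.1142 = 57.5994
  x_2 = -0.6489 - 0.01*-7.7869 = -0.571
  y_2 = 4.1142 - 0.01*57.5994 = 3.5382
Step 3: grad_x = 2*6*-0.571 = -6.8525, grad_y = 2*7*3.5382 = 49.5354
  x_3 = -0.571 - 0.01*-6.8525 = -0.5025
  y_3 = 3.5382 - 0.01*49.5354 = 3.0429
f(-0.5025, 3.0429) = 6*(-0.5025)^2 + 7*3.0429^2 = 66.3295


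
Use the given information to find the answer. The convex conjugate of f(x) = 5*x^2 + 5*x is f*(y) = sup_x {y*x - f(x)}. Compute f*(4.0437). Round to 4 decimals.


f*(y) = sup_x {y*x - a*x^2 - b*x} = sup_x {(y-b)*x - a*x^2}
FOC: (y - b) - 2a*x = 0 => x* = (y - b)/(2a)
x* = (4.0437 - 5)/(2*5) = -0.0956
f*(4.0437) = (y-b)^2/(4a) = (4.0437 - 5)^2/(4*5)
= 0.9145/20 = 0.0457


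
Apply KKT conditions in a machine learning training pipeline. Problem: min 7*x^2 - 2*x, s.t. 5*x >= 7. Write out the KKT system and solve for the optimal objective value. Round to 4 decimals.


Step 1: Try lambda = 0 (constraint inactive).
x_unc = 2/(2*7) = 0.1429
Check: 5*0.1429 = 0.7145 < 7 -- violated!
Step 2: Constraint must be active: 5*x = 7
x* = 7/5 = 1.4
lambda = (2*7*1.4 - 2)/5 = 3.52
Step 3: Compute optimal value.
f(x*) = 7*1.4^2 - 2*1.4 = 10.92


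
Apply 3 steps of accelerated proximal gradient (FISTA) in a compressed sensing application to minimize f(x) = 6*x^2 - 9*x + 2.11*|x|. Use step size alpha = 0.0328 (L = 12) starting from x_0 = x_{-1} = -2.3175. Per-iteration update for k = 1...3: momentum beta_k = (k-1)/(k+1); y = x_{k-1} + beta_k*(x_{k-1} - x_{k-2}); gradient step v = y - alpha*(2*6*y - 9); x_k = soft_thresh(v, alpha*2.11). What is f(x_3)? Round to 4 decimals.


FISTA on f(x) = 6*x^2 - 9*x + 2.11*|x|
L = 12, alpha = 0.0328
Iteration 1: beta = 0.0, y = -2.3175 + 0.0*(-2.3175 + 2.3175) = -2.3175
  grad(y) = -36.81, v = y - alpha*grad = -1.1101
  prox(v) = soft_thresh(-1.1101, 0.0692) = -1.0409
Iteration 2: beta = 0.3333, y = -1.0409 + 0.3333*(-1.0409 + 2.3175) = -0.6154
  grad(y) = -16.3848, v = y - alpha*grad = -0.078
  prox(v) = soft_thresh(-0.078, 0.0692) = -0.0088
Iteration 3: beta = 0.5, y = -0.0088 + 0.5*(-0.0088 + 1.0409) = 0.5073
  grad(y) = -2.9123, v = y - alpha*grad = 0.6028
  prox(v) = soft_thresh(0.6028, 0.0692) = 0.5336
f(x_3) = 6*0.5336^2 - 9*0.5336 + 2.11*|0.5336| = -1.9681


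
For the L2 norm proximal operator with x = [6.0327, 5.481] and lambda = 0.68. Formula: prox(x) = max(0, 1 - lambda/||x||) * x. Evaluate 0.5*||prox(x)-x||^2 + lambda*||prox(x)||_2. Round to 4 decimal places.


Step 1: Compute ||x||.
||x|| = 8.1508
Step 2: Compute scaling factor.
scale = max(0, 1 - 0.68/8.1508) = 0.9166
Step 3: prox(x) = [5.5294, 5.0237]
||prox(x)|| = 7.4708
Step 4: Proximal objective.
0.5*||prox-x||^2 = 0.2312
lambda*||prox|| = 5.0801
Total = 5.3113


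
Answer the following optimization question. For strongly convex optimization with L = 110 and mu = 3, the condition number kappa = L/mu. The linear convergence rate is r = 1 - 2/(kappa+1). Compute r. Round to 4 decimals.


Step 1: Compute the condition number.
kappa = L/mu = 110/3 = 36.6667
Step 2: Compute the convergence rate.
r = 1 - 2/(kappa + 1) = 1 - 2*mu/(L + mu) = (L - mu)/(L + mu) = 107/113 = 0.9469


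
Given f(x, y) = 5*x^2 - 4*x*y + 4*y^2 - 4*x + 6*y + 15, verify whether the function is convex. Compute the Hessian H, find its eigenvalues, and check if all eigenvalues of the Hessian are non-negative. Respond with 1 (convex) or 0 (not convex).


The Hessian of f(x,y) = 5*x^2 - 4*x*y + 4*y^2 - 4*x + 6*y + 15 is:
H = [[10, -4], [-4, 8]]
Trace = 10 + 8 = 18
Determinant = 10*8 - (-4)^2 = 64
Discriminant = (18)^2 - 4*64 = 68.0
Eigenvalues: lambda_1 = 4.8769, lambda_2 = 13.1231
The function is convex.

1


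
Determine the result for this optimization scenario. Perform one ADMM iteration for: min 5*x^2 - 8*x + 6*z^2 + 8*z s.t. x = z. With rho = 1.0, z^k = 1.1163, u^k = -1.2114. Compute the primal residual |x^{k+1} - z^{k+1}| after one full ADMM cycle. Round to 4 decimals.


ADMM iteration with rho = 1.0, z^k = 1.1163, u^k = -1.2114
Step 1: x-update.
Minimize 5*x^2 - 8*x + (1.0/2)*(x - 1.1163 - 1.2114)^2
FOC: (2*5 + 1.0)*x = 8 + 1.0*(1.1163 + 1.2114)
x^{k+1} = 0.9389
Step 2: z-update.
Minimize 6*z^2 + 8*z + (1.0/2)*(0.9389 - z - 1.2114)^2
FOC: (2*6 + 1.0)*z = -8 + 1.0*(0.9389 - 1.2114)
z^{k+1} = -0.6363
Step 3: u-update.
u^{k+1} = -1.2114 + 0.9389 + 0.6363 = 0.3638
Step 4: Primal residual = |0.9389 + 0.6363| = 1.5752


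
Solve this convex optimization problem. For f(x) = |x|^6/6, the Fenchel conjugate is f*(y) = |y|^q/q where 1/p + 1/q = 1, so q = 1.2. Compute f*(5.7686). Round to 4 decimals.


The conjugate exponent q satisfies 1/p + 1/q = 1.
p = 6, so q = 6/(6 - 1) = 1.2
|y|^q = 5.7686^1.2 = 8.19
f*(5.7686) = 8.19 / 1.2 = 6.825


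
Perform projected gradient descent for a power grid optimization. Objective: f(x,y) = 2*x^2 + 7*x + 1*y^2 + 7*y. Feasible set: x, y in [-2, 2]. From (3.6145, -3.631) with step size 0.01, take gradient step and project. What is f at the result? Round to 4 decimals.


Step 1: Compute gradient at (3.6145, -3.631).
grad_x = 2*2*3.6145 + 7 = 21.458
grad_y = 2*1*-3.631 + 7 = -0.262
Step 2: Gradient step.
x_raw = 3.6145 - 0.01*21.458 = 3.3999
y_raw = -3.631 - 0.01*-0.262 = -3.6284
Step 3: Project onto [-2, 2].
x_proj = clip(3.3999) = 2.0
y_proj = clip(-3.6284) = -2.0
Step 4: Evaluate f.
f(2.0, -2.0) = 12.0


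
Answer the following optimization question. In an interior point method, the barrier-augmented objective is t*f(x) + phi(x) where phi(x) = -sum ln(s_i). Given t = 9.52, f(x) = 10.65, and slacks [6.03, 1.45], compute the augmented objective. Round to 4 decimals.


Step 1: Compute log-barrier.
ln values: [1.7967, 0.3716]
phi = -(1.7967 + 0.3716) = -2.1683
Step 2: Compute augmented objective.
t*f(x) = 9.52*10.65 = 101.388
Total = 101.388 - 2.1683 = 99.2197


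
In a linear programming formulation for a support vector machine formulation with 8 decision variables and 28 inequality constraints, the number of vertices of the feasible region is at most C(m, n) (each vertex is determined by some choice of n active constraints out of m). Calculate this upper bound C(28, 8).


Each vertex corresponds to some choice of n active constraints out of m, so the number of vertices is at most C(m, n) = m! / (n!(m-n)!).
m = 28, n = 8
Numerator: 28 * 27 * 26 * 25 * 24 * 23 * 22 * 21
Denominator: 8! = 40320
C(28, 8) = 3108105


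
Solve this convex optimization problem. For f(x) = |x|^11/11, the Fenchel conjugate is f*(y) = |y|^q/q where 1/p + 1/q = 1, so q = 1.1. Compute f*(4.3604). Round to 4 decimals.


The conjugate exponent q satisfies 1/p + 1/q = 1.
p = 11, so q = 11/(11 - 1) = 1.1
|y|^q = 4.3604^1.1 = 5.0522
f*(4.3604) = 5.0522 / 1.1 = 4.5929


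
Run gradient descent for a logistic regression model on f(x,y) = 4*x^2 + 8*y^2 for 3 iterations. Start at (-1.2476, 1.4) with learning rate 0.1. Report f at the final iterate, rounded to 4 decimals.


Gradient descent on f(x,y) = 4*x^2 + 8*y^2.
Starting point: (-1.2476, 1.4), alpha = 0.1
Step 1: grad_x = 2*4*-1.2476 = -9.9808, grad_y = 2*8*1.4 = 22.4
  x_1 = -1.2476 - 0.1*-9.9808 = -0.2495
  y_1 = 1.4 - 0.1*22.4 = -0.84
Step 2: grad_x = 2*4*-0.2495 = -1.9962, grad_y = 2*8*-0.84 = -13.44
  x_2 = -0.2495 - 0.1*-1.9962 = -0.0499
  y_2 = -0.84 - 0.1*-13.44 = 0.504
Step 3: grad_x = 2*4*-0.0499 = -0.3992, grad_y = 2*8*0.504 = 8.064
  x_3 = -0.0499 - 0.1*-0.3992 = -0.01
  y_3 = 0.504 - 0.1*8.064 = -0.3024
f(-0.01, -0.3024) = 4*(-0.01)^2 + 8*(-0.3024)^2 = 0.732


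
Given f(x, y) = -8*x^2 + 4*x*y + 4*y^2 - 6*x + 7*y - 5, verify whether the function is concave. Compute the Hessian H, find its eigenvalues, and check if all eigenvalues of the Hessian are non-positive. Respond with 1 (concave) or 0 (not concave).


The Hessian of f(x,y) = -8*x^2 + 4*x*y + 4*y^2 - 6*x + 7*y - 5 is:
H = [[-16, 4], [4, 8]]
Trace = -16 + 8 = -8
Determinant = -16*8 - (4)^2 = -144
Discriminant = (-8)^2 - 4*-144 = 640.0
Eigenvalues: lambda_1 = -16.6491, lambda_2 = 8.6491
The function is not concave.

0


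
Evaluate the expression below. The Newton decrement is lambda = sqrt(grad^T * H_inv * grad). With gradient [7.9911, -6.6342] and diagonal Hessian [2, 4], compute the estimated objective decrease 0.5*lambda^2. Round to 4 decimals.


Step 1: H is diagonal, so H^(-1) * g = [3.9956, -1.6586].
Step 2: g^T H^(-1) g = sum_i g_i^2 / H_ii
  = (7.9911)^2/2 + (-6.6342)^2/4
  = 31.9288 + 11.0032 = 42.932
Step 3: Objective decrease = 0.5 * g^T H^(-1) g = 21.466


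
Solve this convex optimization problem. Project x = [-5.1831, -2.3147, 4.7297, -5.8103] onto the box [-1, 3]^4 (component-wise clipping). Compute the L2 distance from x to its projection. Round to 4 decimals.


Project each component onto [-1, 3].
clip(-5.1831) = -1.0, clip(-2.3147) = -1.0, clip(4.7297) = 3.0, clip(-5.8103) = -1.0
Projection = [-1.0, -1.0, 3.0, -1.0]
Squared diffs: [17.4983, 1.7284, 2.9919, 23.139]
Distance = sqrt(45.3576) = 6.7348


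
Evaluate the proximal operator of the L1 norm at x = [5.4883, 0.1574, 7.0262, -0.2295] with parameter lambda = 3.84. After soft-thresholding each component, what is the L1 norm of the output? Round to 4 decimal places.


Soft-thresholding with lambda = 3.84:
prox(5.4883) = sign(5.4883)*max(|5.4883| - 3.84, 0) = 1.6483
prox(0.1574) = sign(0.1574)*max(|0.1574| - 3.84, 0) = 0.0
prox(7.0262) = sign(7.0262)*max(|7.0262| - 3.84, 0) = 3.1862
prox(-0.2295) = sign(-0.2295)*max(|-0.2295| - 3.84, 0) = 0.0
prox(x) = [1.6483, 0.0, 3.1862, 0.0]
||prox(x)||_1 = 1.6483 + 0.0 + 3.1862 + 0.0 = 4.8345


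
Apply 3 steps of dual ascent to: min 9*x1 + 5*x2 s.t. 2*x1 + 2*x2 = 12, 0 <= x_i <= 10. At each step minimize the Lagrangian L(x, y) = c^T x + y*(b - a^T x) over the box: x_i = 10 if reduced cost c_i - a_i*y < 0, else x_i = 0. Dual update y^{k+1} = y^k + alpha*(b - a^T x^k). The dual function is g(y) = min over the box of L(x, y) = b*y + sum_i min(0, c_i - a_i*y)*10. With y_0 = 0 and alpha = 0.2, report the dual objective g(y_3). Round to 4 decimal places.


Dual ascent for LP: min 9*x1 + 5*x2, 2*x1 + 2*x2 = 12, 0 <= x_i <= 10
Step 1: y^k = 0.0, reduced costs: (9.0, 5.0)
  x^k = (0.0, 0.0), subgradient = b - a^T x = 12.0
  y^{k+1} = 0.0 + 0.2*12.0 = 2.4
Step 2: y^k = 2.4, reduced costs: (4.2, 0.2)
  x^k = (0.0, 0.0), subgradient = b - a^T x = 12.0
  y^{k+1} = 2.4 + 0.2*12.0 = 4.8
Step 3: y^k = 4.8, reduced costs: (-0.6, -4.6)
  x^k = (10.0, 10.0), subgradient = b - a^T x = -28.0
  y^{k+1} = 4.8 + 0.2*-28.0 = -0.8
Dual objective at y_3 = -0.8: reduced costs (10.6, 6.6), box minimizer x = (0.0, 0.0)
g(y_3) = b*y + (c1 - a1*y)*x1 + (c2 - a2*y)*x2 = 12*(-0.8) + 10.6*0.0 + 6.6*0.0 = -9.6 + 0.0 + 0.0 = -9.6


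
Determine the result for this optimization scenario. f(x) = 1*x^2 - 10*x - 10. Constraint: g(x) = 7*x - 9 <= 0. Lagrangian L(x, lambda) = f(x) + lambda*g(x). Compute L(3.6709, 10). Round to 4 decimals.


Step 1: Evaluate f(x).
f(3.6709) = 1*3.6709^2 - 10*3.6709 - 10 = -33.2335
Step 2: Evaluate g(x).
g(3.6709) = 7*3.6709 - 9 = 16.6963
Step 3: Compute Lagrangian.
L = -33.2335 + 10*16.6963 = 133.7295


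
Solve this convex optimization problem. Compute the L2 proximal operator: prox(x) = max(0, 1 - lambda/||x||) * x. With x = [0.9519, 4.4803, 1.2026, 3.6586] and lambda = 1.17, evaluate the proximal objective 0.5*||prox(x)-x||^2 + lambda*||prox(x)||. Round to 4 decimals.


Step 1: Compute ||x||.
||x|| = 5.9842
Step 2: Compute scaling factor.
scale = max(0, 1 - 1.17/5.9842) = 0.8045
Step 3: prox(x) = [0.7658, 3.6043, 0.9675, 2.9433]
||prox(x)|| = 4.8142
Step 4: Proximal objective.
0.5*||prox-x||^2 = 0.6845
lambda*||prox|| = 5.6326
Total = 6.3171


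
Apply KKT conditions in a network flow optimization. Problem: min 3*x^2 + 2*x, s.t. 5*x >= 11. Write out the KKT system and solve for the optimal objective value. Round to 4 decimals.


Step 1: Try lambda = 0 (constraint inactive).
x_unc = -2/(2*3) = -0.3333
Check: 5*-0.3333 = -1.6665 < 11 -- violated!
Step 2: Constraint must be active: 5*x = 11
x* = 11/5 = 2.2
lambda = (2*3*2.2 + 2)/5 = 3.04
Step 3: Compute optimal value.
f(x*) = 3*2.2^2 + 2*2.2 = 18.92


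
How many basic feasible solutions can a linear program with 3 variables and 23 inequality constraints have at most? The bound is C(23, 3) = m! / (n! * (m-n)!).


Each vertex corresponds to some choice of n active constraints out of m, so the number of vertices is at most C(m, n) = m! / (n!(m-n)!).
m = 23, n = 3
Numerator: 23 * 22 * 21
Denominator: 3! = 6
C(23, 3) = 1771


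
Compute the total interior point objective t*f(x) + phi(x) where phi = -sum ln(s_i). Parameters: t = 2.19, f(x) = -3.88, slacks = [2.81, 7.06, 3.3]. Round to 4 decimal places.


Step 1: Compute log-barrier.
ln values: [1.0332, 1.9544, 1.1939]
phi = -(1.0332 + 1.9544 + 1.1939) = -4.1816
Step 2: Compute augmented objective.
t*f(x) = 2.19*-3.88 = -8.4972
Total = -8.4972 - 4.1816 = -12.6788


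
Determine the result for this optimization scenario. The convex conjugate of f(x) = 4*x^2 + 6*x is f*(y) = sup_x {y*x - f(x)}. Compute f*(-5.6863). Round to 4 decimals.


f*(y) = sup_x {y*x - a*x^2 - b*x} = sup_x {(y-b)*x - a*x^2}
FOC: (y - b) - 2a*x = 0 => x* = (y - b)/(2a)
x* = (-5.6863 - 6)/(2*4) = -1.4608
f*(-5.6863) = (y-b)^2/(4a) = (-5.6863 - 6)^2/(4*4)
= 136.5696/16 = 8.5356


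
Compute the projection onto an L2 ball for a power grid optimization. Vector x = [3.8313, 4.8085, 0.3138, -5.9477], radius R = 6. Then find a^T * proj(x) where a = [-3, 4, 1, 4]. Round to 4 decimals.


Step 1: Compute ||x|| (intermediates to 6 decimals).
||x|| = sqrt(3.8313^2 + 4.8085^2 + 0.3138^2 + (-5.9477)^2) = 8.560031
Step 2: Project.
Since ||x|| > R, scale = R/||x|| = 6/8.560031 = 0.700932, proj(x) = scale * x
proj(x) = [2.685481, 3.370432, 0.219952, -4.168933]
Step 3: Dot product.
a^T * proj(x) = -3*2.685481 + 4*3.370432 + 1*0.219952 + 4*(-4.168933) = -11.0305


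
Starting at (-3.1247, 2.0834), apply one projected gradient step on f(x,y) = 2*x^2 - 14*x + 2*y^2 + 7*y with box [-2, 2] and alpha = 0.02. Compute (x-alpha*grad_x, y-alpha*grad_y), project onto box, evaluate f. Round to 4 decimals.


Step 1: Compute gradient at (-3.1247, 2.0834).
grad_x = 2*2*-3.1247 - 14 = -26.4988
grad_y = 2*2*2.0834 + 7 = 15.3336
Step 2: Gradient step.
x_raw = -3.1247 - 0.02*-26.4988 = -2.5947
y_raw = 2.0834 - 0.02*15.3336 = 1.7767
Step 3: Project onto [-2, 2].
x_proj = clip(-2.5947) = -2.0
y_proj = clip(1.7767) = 1.7767
Step 4: Evaluate f.
f(-2.0, 1.7767) = 54.7506


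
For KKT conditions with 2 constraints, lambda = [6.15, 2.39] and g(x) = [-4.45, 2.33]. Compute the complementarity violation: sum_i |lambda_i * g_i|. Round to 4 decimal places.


KKT complementary slackness check:
lambda_1 * g_1 = 6.15 * -4.45 = -27.3675
lambda_2 * g_2 = 2.39 * 2.33 = 5.5687
Total violation = 27.3675 + 5.5687 = 32.9362


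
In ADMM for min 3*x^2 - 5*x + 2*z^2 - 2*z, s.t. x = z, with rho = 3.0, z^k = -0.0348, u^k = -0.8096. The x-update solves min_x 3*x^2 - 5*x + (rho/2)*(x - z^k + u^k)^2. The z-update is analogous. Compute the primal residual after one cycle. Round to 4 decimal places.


ADMM iteration with rho = 3.0, z^k = -0.0348, u^k = -0.8096
Step 1: x-update.
Minimize 3*x^2 - 5*x + (3.0/2)*(x + 0.0348 - 0.8096)^2
FOC: (2*3 + 3.0)*x = 5 + 3.0*(-0.0348 + 0.8096)
x^{k+1} = 0.8138
Step 2: z-update.
Minimize 2*z^2 - 2*z + (3.0/2)*(0.8138 - z - 0.8096)^2
FOC: (2*2 + 3.0)*z = 2 + 3.0*(0.8138 - 0.8096)
z^{k+1} = 0.2875
Step 3: u-update.
u^{k+1} = -0.8096 + 0.8138 - 0.2875 = -0.2833
Step 4: Primal residual = |0.8138 - 0.2875| = 0.5263


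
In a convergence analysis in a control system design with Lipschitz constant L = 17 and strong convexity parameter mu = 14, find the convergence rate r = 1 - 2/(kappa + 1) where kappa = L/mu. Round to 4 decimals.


Step 1: Compute the condition number.
kappa = L/mu = 17/14 = 1.2143
Step 2: Compute the convergence rate.
r = 1 - 2/(kappa + 1) = 1 - 2*mu/(L + mu) = (L - mu)/(L + mu) = 3/31 = 0.0968


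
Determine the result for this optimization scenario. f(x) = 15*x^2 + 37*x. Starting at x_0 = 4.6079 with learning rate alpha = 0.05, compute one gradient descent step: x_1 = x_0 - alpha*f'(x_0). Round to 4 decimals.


We compute the gradient at x_0 and apply the update.
f'(x) = 30*x + 37
f'(4.6079) = 30*4.6079 + 37 = 175.237
x_1 = 4.6079 - 0.05*175.237 = -4.154


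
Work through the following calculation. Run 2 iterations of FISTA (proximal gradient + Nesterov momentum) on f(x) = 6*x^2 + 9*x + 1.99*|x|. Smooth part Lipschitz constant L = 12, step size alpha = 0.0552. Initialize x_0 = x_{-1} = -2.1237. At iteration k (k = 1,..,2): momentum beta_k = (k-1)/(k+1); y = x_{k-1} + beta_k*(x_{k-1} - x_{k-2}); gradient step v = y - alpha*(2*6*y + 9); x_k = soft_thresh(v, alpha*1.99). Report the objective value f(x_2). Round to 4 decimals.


FISTA on f(x) = 6*x^2 + 9*x + 1.99*|x|
L = 12, alpha = 0.0552
Iteration 1: beta = 0.0, y = -2.1237 + 0.0*(-2.1237 + 2.1237) = -2.1237
  grad(y) = -16.4844, v = y - alpha*grad = -1.2138
  prox(v) = soft_thresh(-1.2138, 0.1098) = -1.1039
Iteration 2: beta = 0.3333, y = -1.1039 + 0.3333*(-1.1039 + 2.1237) = -0.764
  grad(y) = -0.1678, v = y - alpha*grad = -0.7547
  prox(v) = soft_thresh(-0.7547, 0.1098) = -0.6449
f(x_2) = 6*(-0.6449)^2 + 9*(-0.6449) + 1.99*|-0.6449| = -2.0254


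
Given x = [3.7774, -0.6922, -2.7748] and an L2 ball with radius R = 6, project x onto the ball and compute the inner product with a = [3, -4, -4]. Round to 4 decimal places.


Step 1: Compute ||x|| (intermediates to 6 decimals).
||x|| = sqrt(3.7774^2 + (-0.6922)^2 + (-2.7748)^2) = 4.737869
Step 2: Project.
Since ||x|| <= R, proj = x (no scaling needed).
proj(x) = [3.7774, -0.6922, -2.7748]
Step 3: Dot product.
a^T * proj(x) = 3*3.7774 - 4*(-0.6922) - 4*(-2.7748) = 25.2002


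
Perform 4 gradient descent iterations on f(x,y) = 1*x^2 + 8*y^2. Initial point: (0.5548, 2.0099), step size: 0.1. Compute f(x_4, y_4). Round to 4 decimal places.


Gradient descent on f(x,y) = 1*x^2 + 8*y^2.
Starting point: (0.5548, 2.0099), alpha = 0.1
Step 1: grad_x = 2*1*0.5548 = 1.1096, grad_y = 2*8*2.0099 = 32.1584
  x_1 = 0.5548 - 0.1*1.1096 = 0.4438
  y_1 = 2.0099 - 0.1*32.1584 = -1.2059
Step 2: grad_x = 2*1*0.4438 = 0.8877, grad_y = 2*8*-1.2059 = -19.295
  x_2 = 0.4438 - 0.1*0.8877 = 0.3551
  y_2 = -1.2059 - 0.1*-19.295 = 0.7236
Step 3: grad_x = 2*1*0.3551 = 0.7101, grad_y = 2*8*0.7236 = 11.577
  x_3 = 0.3551 - 0.1*0.7101 = 0.2841
  y_3 = 0.7236 - 0.1*11.577 = -0.4341
Step 4: grad_x = 2*1*0.2841 = 0.5681, grad_y = 2*8*-0.4341 = -6.9462
  x_4 = 0.2841 - 0.1*0.5681 = 0.2272
  y_4 = -0.4341 - 0.1*-6.9462 = 0.2605
f(0.2272, 0.2605) = 1*0.2272^2 + 8*0.2605^2 = 0.5945


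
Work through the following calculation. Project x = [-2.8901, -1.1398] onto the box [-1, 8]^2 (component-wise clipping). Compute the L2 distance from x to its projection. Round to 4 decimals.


Project each component onto [-1, 8].
clip(-2.8901) = -1.0, clip(-1.1398) = -1.0
Projection = [-1.0, -1.0]
Squared diffs: [3.5725, 0.0195]
Distance = sqrt(3.592) = 1.8953


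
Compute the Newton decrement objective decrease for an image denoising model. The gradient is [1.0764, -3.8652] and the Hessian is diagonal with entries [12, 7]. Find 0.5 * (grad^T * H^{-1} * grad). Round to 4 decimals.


Step 1: H is diagonal, so H^(-1) * g = [0.0897, -0.5522].
Step 2: g^T H^(-1) g = sum_i g_i^2 / H_ii
  = (1.0764)^2/12 + (-3.8652)^2/7
  = 0.0966 + 2.1343 = 2.2308
Step 3: Objective decrease = 0.5 * g^T H^(-1) g = 1.1154


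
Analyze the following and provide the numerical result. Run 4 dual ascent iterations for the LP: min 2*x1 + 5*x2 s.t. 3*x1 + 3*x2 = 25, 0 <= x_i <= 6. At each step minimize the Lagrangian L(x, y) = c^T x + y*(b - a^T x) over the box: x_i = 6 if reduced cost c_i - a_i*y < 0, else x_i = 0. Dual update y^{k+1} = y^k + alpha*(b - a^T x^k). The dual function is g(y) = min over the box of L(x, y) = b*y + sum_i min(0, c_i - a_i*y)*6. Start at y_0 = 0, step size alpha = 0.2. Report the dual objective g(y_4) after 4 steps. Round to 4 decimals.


Dual ascent for LP: min 2*x1 + 5*x2, 3*x1 + 3*x2 = 25, 0 <= x_i <= 6
Step 1: y^k = 0.0, reduced costs: (2.0, 5.0)
  x^k = (0.0, 0.0), subgradient = b - a^T x = 25.0
  y^{k+1} = 0.0 + 0.2*25.0 = 5.0
Step 2: y^k = 5.0, reduced costs: (-13.0, -10.0)
  x^k = (6.0, 6.0), subgradient = b - a^T x = -11.0
  y^{k+1} = 5.0 + 0.2*-11.0 = 2.8
Step 3: y^k = 2.8, reduced costs: (-6.4, -3.4)
  x^k = (6.0, 6.0), subgradient = b - a^T x = -11.0
  y^{k+1} = 2.8 + 0.2*-11.0 = 0.6
Step 4: y^k = 0.6, reduced costs: (0.2, 3.2)
  x^k = (0.0, 0.0), subgradient = b - a^T x = 25.0
  y^{k+1} = 0.6 + 0.2*25.0 = 5.6
Dual objective at y_4 = 5.6: reduced costs (-14.8, -11.8), box minimizer x = (6.0, 6.0)
g(y_4) = b*y + (c1 - a1*y)*x1 + (c2 - a2*y)*x2 = 25*5.6 + (-14.8)*6.0 + (-11.8)*6.0 = 140.0 - 88.8 - 70.8 = -19.6


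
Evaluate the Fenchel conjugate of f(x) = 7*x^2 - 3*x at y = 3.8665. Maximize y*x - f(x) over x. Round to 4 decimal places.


f*(y) = sup_x {y*x - a*x^2 - b*x} = sup_x {(y-b)*x - a*x^2}
FOC: (y - b) - 2a*x = 0 => x* = (y - b)/(2a)
x* = (3.8665 + 3)/(2*7) = 0.4905
f*(3.8665) = (y-b)^2/(4a) = (3.8665 + 3)^2/(4*7)
= 47.1488/28 = 1.6839


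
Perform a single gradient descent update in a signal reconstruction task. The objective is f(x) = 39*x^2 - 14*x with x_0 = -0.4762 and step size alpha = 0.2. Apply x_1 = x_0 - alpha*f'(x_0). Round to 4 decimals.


We compute the gradient at x_0 and apply the update.
f'(x) = 78*x - 14
f'(-0.4762) = 78*-0.4762 - 14 = -51.1436
x_1 = -0.4762 - 0.2*-51.1436 = 9.7525


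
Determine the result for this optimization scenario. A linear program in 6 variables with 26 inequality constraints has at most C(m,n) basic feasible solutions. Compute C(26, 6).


Each vertex corresponds to some choice of n active constraints out of m, so the number of vertices is at most C(m, n) = m! / (n!(m-n)!).
m = 26, n = 6
Numerator: 26 * 25 * 24 * 23 * 22 * 21
Denominator: 6! = 720
C(26, 6) = 230230
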